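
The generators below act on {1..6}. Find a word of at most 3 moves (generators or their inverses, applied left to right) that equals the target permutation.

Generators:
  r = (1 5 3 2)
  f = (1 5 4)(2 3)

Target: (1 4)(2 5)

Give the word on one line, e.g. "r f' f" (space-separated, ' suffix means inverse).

r f

  after r: (1 5 3 2)
  after f: (1 4)(2 5)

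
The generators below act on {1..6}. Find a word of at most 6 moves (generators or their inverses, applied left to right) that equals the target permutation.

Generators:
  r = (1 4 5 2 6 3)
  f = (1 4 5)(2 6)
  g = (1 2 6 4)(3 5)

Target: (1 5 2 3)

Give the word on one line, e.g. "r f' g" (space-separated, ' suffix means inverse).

f r' r' g'

  after f: (1 4 5)(2 6)
  after r': (3 6 5)
  after r': (1 3 2 5 6 4)
  after g': (1 5 2 3)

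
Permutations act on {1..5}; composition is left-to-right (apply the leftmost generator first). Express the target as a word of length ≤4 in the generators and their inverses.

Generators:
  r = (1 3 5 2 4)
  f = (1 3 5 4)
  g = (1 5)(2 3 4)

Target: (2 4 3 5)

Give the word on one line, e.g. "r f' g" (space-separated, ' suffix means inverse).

  after g: (1 5)(2 3 4)
  after r: (1 2 5 3)
  after r: (1 4)
  after r: (2 4 3 5)

g r r r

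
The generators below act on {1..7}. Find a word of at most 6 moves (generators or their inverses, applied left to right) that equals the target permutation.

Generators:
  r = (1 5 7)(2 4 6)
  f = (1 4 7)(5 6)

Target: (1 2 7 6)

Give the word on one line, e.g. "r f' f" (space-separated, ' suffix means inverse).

r f r f f

  after r: (1 5 7)(2 4 6)
  after f: (1 6 2 7 4 5)
  after r: (1 2)(4 7 6)
  after f: (1 2 4)(5 6 7)
  after f: (1 2 7 6)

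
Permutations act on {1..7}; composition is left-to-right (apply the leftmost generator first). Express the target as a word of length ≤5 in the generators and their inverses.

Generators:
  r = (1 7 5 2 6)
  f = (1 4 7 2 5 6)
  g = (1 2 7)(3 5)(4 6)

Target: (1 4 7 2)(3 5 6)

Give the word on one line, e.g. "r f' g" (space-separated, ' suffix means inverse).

f' f' f' r g

  after f': (1 6 5 2 7 4)
  after f': (1 5 7)(2 4 6)
  after f': (1 2)(4 5)(6 7)
  after r: (1 6 5 4 2 7)
  after g: (1 4 7 2)(3 5 6)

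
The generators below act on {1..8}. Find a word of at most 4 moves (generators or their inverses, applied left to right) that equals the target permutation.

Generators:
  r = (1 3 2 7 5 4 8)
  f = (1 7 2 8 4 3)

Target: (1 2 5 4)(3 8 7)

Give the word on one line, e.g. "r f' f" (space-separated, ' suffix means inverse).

f' r

  after f': (1 3 4 8 2 7)
  after r: (1 2 5 4)(3 8 7)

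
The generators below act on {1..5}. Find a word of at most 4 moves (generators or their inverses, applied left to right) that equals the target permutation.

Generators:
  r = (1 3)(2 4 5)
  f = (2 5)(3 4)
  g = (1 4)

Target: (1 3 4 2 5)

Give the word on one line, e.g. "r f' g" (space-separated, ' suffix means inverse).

  after r': (1 3)(2 5 4)
  after g: (1 3 4 2 5)
  after f: (1 4 5)
  after f: (1 3 4 2 5)

r' g f f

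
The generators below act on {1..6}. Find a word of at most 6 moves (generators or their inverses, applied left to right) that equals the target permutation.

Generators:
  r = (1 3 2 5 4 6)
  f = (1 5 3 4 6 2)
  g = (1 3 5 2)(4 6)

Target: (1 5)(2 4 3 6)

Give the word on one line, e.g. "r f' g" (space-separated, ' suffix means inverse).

  after f: (1 5 3 4 6 2)
  after r: (1 4)(2 3 6 5)
  after f: (1 6 3 2 4 5)
  after g: (1 4 2 6 5 3)
  after r': (1 5)(2 4 3 6)

f r f g r'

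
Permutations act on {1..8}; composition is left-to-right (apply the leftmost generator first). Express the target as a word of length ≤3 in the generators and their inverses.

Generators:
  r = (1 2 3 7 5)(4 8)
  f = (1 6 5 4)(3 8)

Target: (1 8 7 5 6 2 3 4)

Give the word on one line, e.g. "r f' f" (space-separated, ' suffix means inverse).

  after f': (1 4 5 6)(3 8)
  after r: (1 8 7 5 6 2 3 4)

f' r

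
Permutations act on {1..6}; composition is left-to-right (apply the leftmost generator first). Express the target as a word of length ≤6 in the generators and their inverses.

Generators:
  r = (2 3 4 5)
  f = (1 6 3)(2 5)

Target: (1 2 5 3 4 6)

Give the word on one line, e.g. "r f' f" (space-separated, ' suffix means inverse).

  after r: (2 3 4 5)
  after r: (2 4)(3 5)
  after r: (2 5 4 3)
  after f': (1 3 5 4 6)
  after r': (1 2 5 3 4 6)

r r r f' r'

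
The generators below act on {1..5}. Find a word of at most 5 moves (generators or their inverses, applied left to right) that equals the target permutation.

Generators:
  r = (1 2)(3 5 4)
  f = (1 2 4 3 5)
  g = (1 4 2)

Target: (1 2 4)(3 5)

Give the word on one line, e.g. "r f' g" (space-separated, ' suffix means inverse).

f' g f r'

  after f': (1 5 3 4 2)
  after g: (1 5 3 2 4)
  after f: (2 3 4)
  after r': (1 2 4)(3 5)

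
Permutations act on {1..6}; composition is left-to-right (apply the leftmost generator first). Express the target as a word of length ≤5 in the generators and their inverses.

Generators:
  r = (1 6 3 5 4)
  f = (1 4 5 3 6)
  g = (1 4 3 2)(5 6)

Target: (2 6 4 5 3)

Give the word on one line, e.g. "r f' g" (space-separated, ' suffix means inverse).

f f g' f

  after f: (1 4 5 3 6)
  after f: (1 5 6 4 3)
  after g': (1 6)(2 3)
  after f: (2 6 4 5 3)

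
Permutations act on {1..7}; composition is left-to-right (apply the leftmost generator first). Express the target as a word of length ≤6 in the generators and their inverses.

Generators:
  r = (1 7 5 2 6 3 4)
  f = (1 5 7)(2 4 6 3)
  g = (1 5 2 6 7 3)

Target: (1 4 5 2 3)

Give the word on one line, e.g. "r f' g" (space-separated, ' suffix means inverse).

  after f': (1 7 5)(2 3 6 4)
  after r: (1 5 7 2 4 6)
  after g': (2 4)(3 7 5 6)
  after r': (1 4 5 2 3)

f' r g' r'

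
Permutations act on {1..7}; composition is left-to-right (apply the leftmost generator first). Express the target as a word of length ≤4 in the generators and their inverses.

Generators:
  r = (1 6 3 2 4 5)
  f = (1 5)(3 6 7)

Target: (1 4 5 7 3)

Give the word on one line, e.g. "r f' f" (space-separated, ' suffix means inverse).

f r f r'

  after f: (1 5)(3 6 7)
  after r: (2 4 5 6 7)
  after f: (1 5 7 2 4)(3 6)
  after r': (1 4 5 7 3)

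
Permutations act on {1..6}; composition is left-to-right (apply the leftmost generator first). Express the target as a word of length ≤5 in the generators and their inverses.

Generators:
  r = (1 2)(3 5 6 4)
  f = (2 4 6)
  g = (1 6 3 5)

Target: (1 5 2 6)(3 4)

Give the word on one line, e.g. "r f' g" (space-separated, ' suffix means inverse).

  after g: (1 6 3 5)
  after r': (1 5 2)(4 6)
  after f': (1 5 6 2)
  after g': (1 3 6 2 5)
  after r: (1 5 2 6)(3 4)

g r' f' g' r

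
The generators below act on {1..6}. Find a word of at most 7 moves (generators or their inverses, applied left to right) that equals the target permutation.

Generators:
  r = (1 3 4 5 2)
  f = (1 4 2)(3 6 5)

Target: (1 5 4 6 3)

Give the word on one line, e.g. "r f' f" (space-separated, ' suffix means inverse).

r' f' f' r' r'

  after r': (1 2 5 4 3)
  after f': (1 4 5)(2 6 3)
  after f': (2 3 4 6 5)
  after r': (1 2)(4 6)
  after r': (1 5 4 6 3)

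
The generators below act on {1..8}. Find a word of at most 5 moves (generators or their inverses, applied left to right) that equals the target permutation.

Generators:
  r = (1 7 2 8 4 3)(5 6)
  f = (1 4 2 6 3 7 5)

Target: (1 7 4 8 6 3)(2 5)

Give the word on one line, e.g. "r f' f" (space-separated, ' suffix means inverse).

f' r' r' f r

  after f': (1 5 7 3 6 2 4)
  after r': (1 6 7 4 3 5)(2 8)
  after r': (1 5 3 6)(7 8)
  after f: (2 6 4)(5 7 8)
  after r: (1 7 4 8 6 3)(2 5)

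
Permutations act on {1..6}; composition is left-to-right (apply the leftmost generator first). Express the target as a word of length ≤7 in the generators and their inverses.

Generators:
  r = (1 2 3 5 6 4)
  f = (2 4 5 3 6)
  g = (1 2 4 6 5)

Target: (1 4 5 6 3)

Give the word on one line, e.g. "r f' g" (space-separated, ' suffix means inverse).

  after r: (1 2 3 5 6 4)
  after f: (1 4)(2 6 5)
  after r: (2 4)(3 5)
  after g: (1 2 6 5 3)
  after f: (1 4 5 6 3)

r f r g f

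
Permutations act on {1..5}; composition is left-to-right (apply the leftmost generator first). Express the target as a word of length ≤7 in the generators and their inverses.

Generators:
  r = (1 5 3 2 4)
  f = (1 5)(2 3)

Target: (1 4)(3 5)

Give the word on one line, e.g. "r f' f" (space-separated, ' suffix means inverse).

  after r: (1 5 3 2 4)
  after f: (2 4 5)
  after f: (1 5 3 2 4)
  after f: (2 4 5)
  after r': (1 4)(3 5)

r f f f r'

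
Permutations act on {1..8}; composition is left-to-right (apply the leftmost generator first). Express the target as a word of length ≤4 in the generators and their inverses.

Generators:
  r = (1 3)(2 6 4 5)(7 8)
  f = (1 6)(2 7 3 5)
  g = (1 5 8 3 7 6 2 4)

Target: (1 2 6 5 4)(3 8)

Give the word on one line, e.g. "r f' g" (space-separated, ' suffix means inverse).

f g

  after f: (1 6)(2 7 3 5)
  after g: (1 2 6 5 4)(3 8)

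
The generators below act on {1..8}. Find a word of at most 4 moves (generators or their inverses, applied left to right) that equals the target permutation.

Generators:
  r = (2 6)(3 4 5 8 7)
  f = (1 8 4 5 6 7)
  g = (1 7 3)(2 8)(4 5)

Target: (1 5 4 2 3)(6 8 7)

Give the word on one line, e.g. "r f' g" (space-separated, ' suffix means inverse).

f' r' f r

  after f': (1 7 6 5 4 8)
  after r': (1 8)(2 6 4 5 3 7)
  after f: (1 4 6 5 3)(2 7)
  after r: (1 5 4 2 3)(6 8 7)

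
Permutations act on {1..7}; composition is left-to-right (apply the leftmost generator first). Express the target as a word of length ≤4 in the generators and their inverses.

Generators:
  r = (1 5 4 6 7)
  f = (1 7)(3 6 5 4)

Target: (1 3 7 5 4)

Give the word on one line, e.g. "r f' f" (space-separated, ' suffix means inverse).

f' r' f' r

  after f': (1 7)(3 4 5 6)
  after r': (1 6 3 5 4)
  after f': (1 3 6 4 7)
  after r: (1 3 7 5 4)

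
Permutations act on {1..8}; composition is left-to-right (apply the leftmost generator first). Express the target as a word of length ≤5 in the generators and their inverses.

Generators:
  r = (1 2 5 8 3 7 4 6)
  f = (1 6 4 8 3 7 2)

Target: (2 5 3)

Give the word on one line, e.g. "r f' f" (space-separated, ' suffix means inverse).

  after f': (1 2 7 3 8 4 6)
  after r': (2 3 5)(7 8)
  after f': (1 2 8 3 5 7 4 6)
  after r': (2 5 3)

f' r' f' r'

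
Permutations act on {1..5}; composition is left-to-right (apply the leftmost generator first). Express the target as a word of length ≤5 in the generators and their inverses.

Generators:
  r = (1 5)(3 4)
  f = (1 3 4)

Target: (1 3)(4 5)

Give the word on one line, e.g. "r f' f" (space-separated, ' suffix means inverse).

f' r' f' f' r

  after f': (1 4 3)
  after r': (1 3 5)
  after f': (3 5 4)
  after f': (1 4)(3 5)
  after r: (1 3)(4 5)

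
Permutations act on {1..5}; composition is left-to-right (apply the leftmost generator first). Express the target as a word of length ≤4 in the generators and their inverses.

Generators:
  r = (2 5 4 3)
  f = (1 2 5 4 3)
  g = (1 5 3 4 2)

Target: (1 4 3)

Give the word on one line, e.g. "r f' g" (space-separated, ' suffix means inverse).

  after g: (1 5 3 4 2)
  after g: (1 3 2 5 4)
  after f': (1 4 3)

g g f'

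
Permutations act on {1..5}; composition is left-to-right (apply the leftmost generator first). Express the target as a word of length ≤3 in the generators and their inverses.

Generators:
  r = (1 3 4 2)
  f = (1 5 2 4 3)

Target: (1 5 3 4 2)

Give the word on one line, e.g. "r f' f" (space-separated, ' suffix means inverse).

r' f' r

  after r': (1 2 4 3)
  after f': (1 5)
  after r: (1 5 3 4 2)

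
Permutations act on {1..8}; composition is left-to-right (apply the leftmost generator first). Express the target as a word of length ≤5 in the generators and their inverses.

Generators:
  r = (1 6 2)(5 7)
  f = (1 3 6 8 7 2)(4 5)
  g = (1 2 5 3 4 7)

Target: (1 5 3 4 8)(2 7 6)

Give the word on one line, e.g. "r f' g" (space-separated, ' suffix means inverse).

f' r f' g

  after f': (1 2 7 8 6 3)(4 5)
  after r: (2 5 4 7 8)(3 6)
  after f': (1 2 4 8 7 6)
  after g: (1 5 3 4 8)(2 7 6)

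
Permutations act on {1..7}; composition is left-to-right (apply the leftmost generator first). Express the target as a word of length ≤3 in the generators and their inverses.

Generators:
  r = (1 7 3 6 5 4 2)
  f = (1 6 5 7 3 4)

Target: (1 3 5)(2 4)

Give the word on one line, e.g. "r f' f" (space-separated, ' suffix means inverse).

  after f: (1 6 5 7 3 4)
  after r': (1 3 5)(2 4)

f r'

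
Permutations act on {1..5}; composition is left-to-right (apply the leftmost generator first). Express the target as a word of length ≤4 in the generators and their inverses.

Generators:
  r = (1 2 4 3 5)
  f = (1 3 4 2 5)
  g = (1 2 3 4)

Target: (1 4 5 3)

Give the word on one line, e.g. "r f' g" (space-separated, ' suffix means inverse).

  after r': (1 5 3 4 2)
  after f: (2 3)(4 5)
  after g': (1 4 5 3)

r' f g'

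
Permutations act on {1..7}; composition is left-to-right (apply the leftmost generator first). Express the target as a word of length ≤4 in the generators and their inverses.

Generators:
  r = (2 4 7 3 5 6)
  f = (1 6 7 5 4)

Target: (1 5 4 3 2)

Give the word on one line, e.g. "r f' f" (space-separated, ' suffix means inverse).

r f r'

  after r: (2 4 7 3 5 6)
  after f: (1 6 2)(3 4 5 7)
  after r': (1 5 4 3 2)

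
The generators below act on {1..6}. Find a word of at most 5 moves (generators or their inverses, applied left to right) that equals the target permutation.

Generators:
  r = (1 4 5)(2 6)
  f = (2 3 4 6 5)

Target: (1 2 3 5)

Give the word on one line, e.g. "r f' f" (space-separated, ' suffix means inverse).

r f' f'

  after r: (1 4 5)(2 6)
  after f': (1 3 2 4 6 5)
  after f': (1 2 3 5)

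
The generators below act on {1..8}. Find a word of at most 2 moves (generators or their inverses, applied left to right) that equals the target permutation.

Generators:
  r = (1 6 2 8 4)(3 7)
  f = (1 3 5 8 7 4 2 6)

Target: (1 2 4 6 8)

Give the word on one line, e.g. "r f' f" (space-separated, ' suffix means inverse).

  after r: (1 6 2 8 4)(3 7)
  after r: (1 2 4 6 8)

r r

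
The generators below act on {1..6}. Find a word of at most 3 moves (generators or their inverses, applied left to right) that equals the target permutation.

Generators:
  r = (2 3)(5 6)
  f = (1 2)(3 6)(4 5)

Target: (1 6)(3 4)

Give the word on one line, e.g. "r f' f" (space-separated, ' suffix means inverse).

  after f: (1 2)(3 6)(4 5)
  after r: (1 3 5 4 6 2)
  after f: (1 6)(3 4)

f r f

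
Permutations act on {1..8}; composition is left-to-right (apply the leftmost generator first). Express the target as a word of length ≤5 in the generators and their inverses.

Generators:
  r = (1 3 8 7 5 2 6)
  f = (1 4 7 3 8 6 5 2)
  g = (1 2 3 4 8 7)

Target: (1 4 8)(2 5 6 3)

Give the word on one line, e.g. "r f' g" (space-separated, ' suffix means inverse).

  after g': (1 7 8 4 3 2)
  after g': (1 8 3)(2 7 4)
  after g': (1 4)(2 8)(3 7)
  after r: (1 4 3 5 2 7 8 6)
  after r: (1 4 8)(2 5 6 3)

g' g' g' r r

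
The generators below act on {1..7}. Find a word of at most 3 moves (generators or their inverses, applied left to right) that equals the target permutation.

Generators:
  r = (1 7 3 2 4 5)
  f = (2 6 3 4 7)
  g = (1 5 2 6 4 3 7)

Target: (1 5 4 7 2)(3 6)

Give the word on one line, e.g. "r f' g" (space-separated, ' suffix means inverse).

f' r'

  after f': (2 7 4 3 6)
  after r': (1 5 4 7 2)(3 6)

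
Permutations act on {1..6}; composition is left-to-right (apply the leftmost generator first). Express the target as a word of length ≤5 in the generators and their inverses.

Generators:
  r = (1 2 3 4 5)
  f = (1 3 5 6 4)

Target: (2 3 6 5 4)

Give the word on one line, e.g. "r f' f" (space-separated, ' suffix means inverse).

  after f: (1 3 5 6 4)
  after r': (1 2)(3 4 5 6)
  after f': (1 2 4 3 6)
  after r': (2 3 6 5 4)

f r' f' r'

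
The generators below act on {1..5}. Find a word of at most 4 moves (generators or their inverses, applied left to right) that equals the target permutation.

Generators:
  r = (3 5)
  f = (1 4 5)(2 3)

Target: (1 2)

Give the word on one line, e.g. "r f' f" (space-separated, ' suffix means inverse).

f' r f

  after f': (1 5 4)(2 3)
  after r: (1 3 2 5 4)
  after f: (1 2)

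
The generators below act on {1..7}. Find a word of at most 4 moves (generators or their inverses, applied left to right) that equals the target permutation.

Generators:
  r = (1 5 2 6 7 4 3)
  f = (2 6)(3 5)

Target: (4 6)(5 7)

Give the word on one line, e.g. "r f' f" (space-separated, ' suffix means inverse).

  after r: (1 5 2 6 7 4 3)
  after f: (1 3)(4 5 6 7)
  after r: (2 6 4)(3 5 7)
  after f': (4 6)(5 7)

r f r f'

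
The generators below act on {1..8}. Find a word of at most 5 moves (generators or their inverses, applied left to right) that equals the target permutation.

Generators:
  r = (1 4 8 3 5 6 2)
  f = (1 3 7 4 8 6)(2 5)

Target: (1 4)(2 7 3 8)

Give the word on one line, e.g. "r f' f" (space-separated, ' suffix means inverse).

r r f'

  after r: (1 4 8 3 5 6 2)
  after r: (1 8 5 2 4 3 6)
  after f': (1 4)(2 7 3 8)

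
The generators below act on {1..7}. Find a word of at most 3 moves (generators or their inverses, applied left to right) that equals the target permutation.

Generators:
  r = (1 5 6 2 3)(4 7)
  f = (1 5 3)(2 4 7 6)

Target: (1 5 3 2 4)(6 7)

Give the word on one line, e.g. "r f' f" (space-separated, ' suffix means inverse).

  after f': (1 3 5)(2 6 7 4)
  after r: (3 6 4)
  after f: (1 5 3 2 4)(6 7)

f' r f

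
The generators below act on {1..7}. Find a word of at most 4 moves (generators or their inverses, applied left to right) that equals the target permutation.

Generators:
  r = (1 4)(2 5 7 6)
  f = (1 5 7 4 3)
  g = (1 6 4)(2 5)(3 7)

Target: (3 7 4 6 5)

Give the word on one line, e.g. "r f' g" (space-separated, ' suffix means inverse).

  after r: (1 4)(2 5 7 6)
  after g: (3 7 4 6 5)

r g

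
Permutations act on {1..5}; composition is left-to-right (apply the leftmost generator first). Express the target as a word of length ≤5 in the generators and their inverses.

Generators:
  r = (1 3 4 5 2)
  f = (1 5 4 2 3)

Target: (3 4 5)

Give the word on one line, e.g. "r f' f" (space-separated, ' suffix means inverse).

f r' f r

  after f: (1 5 4 2 3)
  after r': (1 4 5 3 2)
  after f: (1 2 5)
  after r: (3 4 5)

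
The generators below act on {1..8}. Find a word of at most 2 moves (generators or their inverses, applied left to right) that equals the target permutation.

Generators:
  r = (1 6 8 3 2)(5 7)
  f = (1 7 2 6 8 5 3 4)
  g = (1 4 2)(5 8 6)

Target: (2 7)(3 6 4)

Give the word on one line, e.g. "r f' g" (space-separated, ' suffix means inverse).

  after f': (1 4 3 5 8 6 2 7)
  after g': (2 7)(3 6 4)

f' g'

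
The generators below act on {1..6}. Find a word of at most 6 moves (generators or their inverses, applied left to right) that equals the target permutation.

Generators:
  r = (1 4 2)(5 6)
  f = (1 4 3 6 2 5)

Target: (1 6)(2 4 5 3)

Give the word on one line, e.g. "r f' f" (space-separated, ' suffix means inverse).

  after r': (1 2 4)(5 6)
  after f': (1 6 2)(3 4 5)
  after r': (1 5 3)(4 6)
  after r': (1 6)(2 4 5 3)

r' f' r' r'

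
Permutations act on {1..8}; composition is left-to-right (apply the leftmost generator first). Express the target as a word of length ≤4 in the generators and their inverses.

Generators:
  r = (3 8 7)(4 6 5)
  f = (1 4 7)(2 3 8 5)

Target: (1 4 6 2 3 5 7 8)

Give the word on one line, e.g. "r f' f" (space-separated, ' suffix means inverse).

r' r' f

  after r': (3 7 8)(4 5 6)
  after r': (3 8 7)(4 6 5)
  after f: (1 4 6 2 3 5 7 8)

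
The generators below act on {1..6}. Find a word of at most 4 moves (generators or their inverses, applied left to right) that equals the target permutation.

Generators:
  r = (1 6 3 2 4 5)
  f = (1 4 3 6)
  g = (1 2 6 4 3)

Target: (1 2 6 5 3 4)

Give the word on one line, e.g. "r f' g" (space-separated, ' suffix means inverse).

f r' f

  after f: (1 4 3 6)
  after r': (1 2 3)(4 6 5)
  after f: (1 2 6 5 3 4)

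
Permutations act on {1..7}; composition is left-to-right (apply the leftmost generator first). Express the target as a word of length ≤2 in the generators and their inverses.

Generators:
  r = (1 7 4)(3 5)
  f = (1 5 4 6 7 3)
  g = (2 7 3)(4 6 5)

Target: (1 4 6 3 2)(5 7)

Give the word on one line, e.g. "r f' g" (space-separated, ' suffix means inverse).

g r'

  after g: (2 7 3)(4 6 5)
  after r': (1 4 6 3 2)(5 7)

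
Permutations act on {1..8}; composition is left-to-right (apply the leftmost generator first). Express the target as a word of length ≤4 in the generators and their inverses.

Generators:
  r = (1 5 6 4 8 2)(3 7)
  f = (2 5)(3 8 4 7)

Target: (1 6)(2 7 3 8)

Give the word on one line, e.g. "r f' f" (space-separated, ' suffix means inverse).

r' f' r

  after r': (1 2 8 4 6 5)(3 7)
  after f': (1 5)(2 3 4 6)
  after r: (1 6)(2 7 3 8)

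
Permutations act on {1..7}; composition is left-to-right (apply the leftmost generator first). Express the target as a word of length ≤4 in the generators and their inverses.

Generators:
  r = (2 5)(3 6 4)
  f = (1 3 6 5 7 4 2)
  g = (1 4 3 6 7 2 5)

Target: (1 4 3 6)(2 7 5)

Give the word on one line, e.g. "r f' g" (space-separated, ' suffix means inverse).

  after f: (1 3 6 5 7 4 2)
  after r: (1 6 2)(3 4 5 7)
  after f': (1 3 7)(4 6)
  after g': (1 4 3 6)(2 7 5)

f r f' g'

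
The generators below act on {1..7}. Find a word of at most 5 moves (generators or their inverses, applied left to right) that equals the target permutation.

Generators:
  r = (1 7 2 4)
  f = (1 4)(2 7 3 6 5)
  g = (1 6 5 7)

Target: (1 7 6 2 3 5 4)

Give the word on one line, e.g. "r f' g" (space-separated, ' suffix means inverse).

  after g: (1 6 5 7)
  after r': (1 6 5)(2 7 4)
  after f: (1 5 4 7)(2 3 6)
  after g: (1 7 6 2 3 5 4)

g r' f g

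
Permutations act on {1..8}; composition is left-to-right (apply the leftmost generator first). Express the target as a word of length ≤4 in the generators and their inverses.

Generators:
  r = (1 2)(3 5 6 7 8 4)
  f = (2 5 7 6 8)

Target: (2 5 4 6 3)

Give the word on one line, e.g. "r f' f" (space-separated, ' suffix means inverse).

r' r' f

  after r': (1 2)(3 4 8 7 6 5)
  after r': (3 8 6)(4 7 5)
  after f: (2 5 4 6 3)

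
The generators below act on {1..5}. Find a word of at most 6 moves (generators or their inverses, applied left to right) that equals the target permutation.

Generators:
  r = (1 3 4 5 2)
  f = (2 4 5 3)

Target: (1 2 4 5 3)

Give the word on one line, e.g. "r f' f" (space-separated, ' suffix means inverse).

f' r' f r r

  after f': (2 3 5 4)
  after r': (1 2)(3 4 5)
  after f: (1 4 3 5 2)
  after r: (1 5)(2 3)
  after r: (1 2 4 5 3)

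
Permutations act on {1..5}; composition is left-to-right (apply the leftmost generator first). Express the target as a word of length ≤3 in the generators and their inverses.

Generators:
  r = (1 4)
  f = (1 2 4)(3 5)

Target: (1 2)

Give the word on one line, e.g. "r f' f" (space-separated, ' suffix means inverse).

r f f

  after r: (1 4)
  after f: (2 4)(3 5)
  after f: (1 2)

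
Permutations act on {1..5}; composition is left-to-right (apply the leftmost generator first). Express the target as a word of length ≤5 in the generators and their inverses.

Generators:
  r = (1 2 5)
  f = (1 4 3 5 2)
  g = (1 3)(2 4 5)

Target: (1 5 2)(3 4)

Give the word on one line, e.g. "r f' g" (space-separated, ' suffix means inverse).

  after g': (1 3)(2 5 4)
  after g': (2 4 5)
  after r': (1 5)(2 4)
  after f: (1 2 3 5 4)
  after g': (1 5 2)(3 4)

g' g' r' f g'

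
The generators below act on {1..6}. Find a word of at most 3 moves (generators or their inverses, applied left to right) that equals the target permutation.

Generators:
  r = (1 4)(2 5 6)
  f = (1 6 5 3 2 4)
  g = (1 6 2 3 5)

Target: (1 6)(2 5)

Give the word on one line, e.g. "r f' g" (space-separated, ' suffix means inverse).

  after g: (1 6 2 3 5)
  after r': (1 5 4)(2 3)
  after f': (1 6)(2 5)

g r' f'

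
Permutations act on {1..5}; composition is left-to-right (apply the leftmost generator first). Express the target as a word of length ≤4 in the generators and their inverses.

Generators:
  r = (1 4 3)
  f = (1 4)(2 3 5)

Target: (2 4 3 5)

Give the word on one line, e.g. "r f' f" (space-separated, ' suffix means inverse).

f r'

  after f: (1 4)(2 3 5)
  after r': (2 4 3 5)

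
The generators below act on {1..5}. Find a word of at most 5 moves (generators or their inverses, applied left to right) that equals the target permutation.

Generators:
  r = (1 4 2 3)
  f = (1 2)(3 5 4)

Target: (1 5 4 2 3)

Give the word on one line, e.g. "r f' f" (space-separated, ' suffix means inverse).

r f' r r

  after r: (1 4 2 3)
  after f': (1 5 3 2 4)
  after r: (1 5)
  after r: (1 5 4 2 3)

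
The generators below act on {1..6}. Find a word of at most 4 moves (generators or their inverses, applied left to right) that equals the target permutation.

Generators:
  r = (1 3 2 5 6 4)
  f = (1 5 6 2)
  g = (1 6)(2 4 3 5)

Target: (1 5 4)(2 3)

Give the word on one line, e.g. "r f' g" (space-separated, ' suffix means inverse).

f' g r f

  after f': (1 2 6 5)
  after g: (1 4 3 5 6 2)
  after r: (2 3 6 5 4)
  after f: (1 5 4)(2 3)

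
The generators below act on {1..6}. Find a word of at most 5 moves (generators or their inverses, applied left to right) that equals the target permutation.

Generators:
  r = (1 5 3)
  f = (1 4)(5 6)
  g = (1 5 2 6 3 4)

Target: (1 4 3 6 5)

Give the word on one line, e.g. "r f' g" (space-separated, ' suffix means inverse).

  after f: (1 4)(5 6)
  after g: (2 6)(3 4 5)
  after f: (1 4 6 2 5 3)
  after g: (3 5 4)
  after f': (1 4 3 6 5)

f g f g f'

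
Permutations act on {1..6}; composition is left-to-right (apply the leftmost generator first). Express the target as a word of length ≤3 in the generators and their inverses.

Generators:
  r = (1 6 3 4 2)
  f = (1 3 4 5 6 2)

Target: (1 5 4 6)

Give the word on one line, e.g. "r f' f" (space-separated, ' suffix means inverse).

r f'

  after r: (1 6 3 4 2)
  after f': (1 5 4 6)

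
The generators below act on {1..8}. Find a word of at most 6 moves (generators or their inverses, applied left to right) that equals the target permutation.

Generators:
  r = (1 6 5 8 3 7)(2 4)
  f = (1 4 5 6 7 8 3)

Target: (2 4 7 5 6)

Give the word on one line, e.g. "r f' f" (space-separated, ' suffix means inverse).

  after f': (1 3 8 7 6 5 4)
  after r': (1 8 3 5 2 4 7)
  after r': (1 5 4 3 6)
  after f: (1 6 4)(3 7 8)
  after r': (2 4 7 5 6)

f' r' r' f r'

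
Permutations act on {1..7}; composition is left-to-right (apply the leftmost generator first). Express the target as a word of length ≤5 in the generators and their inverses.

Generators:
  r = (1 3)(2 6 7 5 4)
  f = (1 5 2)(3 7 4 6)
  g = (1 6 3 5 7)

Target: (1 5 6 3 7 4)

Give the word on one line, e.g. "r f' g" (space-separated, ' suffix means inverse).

g' r f' g' r

  after g': (1 7 5 3 6)
  after r: (1 5)(2 6 3 7 4)
  after f': (2 4 5)
  after g': (1 7 5 2 4 3 6)
  after r: (1 5 6 3 7 4)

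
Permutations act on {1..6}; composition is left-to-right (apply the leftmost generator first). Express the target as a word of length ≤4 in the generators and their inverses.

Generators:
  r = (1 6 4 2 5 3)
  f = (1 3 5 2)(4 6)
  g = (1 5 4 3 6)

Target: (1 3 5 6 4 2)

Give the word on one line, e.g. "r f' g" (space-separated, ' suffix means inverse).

  after f: (1 3 5 2)(4 6)
  after f: (1 5)(2 3)
  after r: (1 3 5 6 4 2)

f f r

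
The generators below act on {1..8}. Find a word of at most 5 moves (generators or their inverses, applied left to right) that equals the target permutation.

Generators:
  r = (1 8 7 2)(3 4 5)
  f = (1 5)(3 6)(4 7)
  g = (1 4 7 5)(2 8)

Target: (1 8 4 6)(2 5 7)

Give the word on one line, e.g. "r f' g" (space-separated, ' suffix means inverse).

  after f': (1 5)(3 6)(4 7)
  after g': (1 7)(2 8)(3 6)
  after r': (1 8 7 2)(3 6 5 4)
  after f': (1 8 4 6)(2 5 7)

f' g' r' f'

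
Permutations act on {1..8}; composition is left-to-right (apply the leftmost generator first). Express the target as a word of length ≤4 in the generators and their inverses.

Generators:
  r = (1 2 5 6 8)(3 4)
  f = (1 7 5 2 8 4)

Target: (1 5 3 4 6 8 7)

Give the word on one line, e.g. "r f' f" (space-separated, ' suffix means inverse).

  after f': (1 4 8 2 5 7)
  after f': (1 8 5)(2 7 4)
  after f': (1 2)(4 5)(7 8)
  after r: (1 5 3 4 6 8 7)

f' f' f' r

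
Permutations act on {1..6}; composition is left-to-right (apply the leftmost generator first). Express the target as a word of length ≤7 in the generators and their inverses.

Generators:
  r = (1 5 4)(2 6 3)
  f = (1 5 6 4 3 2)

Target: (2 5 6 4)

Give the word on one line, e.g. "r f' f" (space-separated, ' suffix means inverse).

  after r: (1 5 4)(2 6 3)
  after f': (2 5 6 4)
  after r: (1 5 3 2 4 6)
  after r: (1 4 3 6 5 2)
  after r: (2 5 6 4)

r f' r r r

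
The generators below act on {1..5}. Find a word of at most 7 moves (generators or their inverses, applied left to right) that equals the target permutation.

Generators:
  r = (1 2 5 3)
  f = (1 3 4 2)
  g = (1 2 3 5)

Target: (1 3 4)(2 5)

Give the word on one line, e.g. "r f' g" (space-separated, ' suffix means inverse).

g' f g' r f

  after g': (1 5 3 2)
  after f: (1 5 4 2 3)
  after g': (1 3 5 4)
  after r: (2 5 4)
  after f: (1 3 4)(2 5)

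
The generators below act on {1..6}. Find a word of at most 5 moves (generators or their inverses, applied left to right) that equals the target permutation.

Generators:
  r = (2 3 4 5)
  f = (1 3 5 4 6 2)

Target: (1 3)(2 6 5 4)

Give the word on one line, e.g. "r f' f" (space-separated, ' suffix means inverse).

f' r' r' r'

  after f': (1 2 6 4 5 3)
  after r': (1 5 2 6 3)
  after r': (1 4 3)(2 6)
  after r': (1 3)(2 6 5 4)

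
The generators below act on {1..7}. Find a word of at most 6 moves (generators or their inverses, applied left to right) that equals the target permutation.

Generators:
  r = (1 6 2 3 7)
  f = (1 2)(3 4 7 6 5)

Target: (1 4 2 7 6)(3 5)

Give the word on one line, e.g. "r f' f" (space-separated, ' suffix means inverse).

  after f: (1 2)(3 4 7 6 5)
  after f: (3 7 5 4 6)
  after r': (1 7 5 4)(2 6)
  after f': (1 4 2 7 6)(3 5)

f f r' f'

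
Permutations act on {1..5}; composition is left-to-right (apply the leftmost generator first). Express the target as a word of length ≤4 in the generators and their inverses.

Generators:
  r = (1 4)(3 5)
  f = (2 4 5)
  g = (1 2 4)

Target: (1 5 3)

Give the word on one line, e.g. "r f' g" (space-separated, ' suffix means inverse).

  after r: (1 4)(3 5)
  after f': (1 2 5 3 4)
  after f': (1 5 3 2 4)
  after g': (1 5 3)

r f' f' g'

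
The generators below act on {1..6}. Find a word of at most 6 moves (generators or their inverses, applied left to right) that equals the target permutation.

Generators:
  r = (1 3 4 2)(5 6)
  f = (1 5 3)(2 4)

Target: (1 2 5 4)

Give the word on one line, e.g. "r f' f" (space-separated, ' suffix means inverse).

f' r r f' f'

  after f': (1 3 5)(2 4)
  after r: (1 4)(3 6 5)
  after r: (1 2)(3 5 4)
  after f': (1 4 5 2 3)
  after f': (1 2 5 4)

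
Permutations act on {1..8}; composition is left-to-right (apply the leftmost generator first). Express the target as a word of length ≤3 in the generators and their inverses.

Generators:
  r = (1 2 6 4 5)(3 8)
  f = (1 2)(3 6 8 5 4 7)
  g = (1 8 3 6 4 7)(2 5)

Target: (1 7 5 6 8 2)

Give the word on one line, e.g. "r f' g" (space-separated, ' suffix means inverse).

g' r

  after g': (1 7 4 6 3 8)(2 5)
  after r: (1 7 5 6 8 2)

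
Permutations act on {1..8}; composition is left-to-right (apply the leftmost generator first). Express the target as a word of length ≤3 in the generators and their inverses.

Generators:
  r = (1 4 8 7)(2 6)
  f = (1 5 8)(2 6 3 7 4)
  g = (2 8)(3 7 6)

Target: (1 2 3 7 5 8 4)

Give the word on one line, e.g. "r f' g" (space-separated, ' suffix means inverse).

  after r: (1 4 8 7)(2 6)
  after f: (1 2 3 7 5 8 4)

r f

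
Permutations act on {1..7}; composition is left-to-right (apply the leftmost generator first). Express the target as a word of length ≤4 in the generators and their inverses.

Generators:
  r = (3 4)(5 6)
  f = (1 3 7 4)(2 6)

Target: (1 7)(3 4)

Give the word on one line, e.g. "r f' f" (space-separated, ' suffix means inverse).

f' f'

  after f': (1 4 7 3)(2 6)
  after f': (1 7)(3 4)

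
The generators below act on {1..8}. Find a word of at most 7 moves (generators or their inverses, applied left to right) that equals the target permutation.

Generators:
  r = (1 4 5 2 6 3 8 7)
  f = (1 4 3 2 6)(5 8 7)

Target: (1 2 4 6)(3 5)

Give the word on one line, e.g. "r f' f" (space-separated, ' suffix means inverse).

f f r f' r

  after f: (1 4 3 2 6)(5 8 7)
  after f: (1 3 6 4 2)(5 7 8)
  after r: (1 8 2 4 6 5)
  after f': (1 5 6 7 8 3 4 2)
  after r: (1 2 4 6)(3 5)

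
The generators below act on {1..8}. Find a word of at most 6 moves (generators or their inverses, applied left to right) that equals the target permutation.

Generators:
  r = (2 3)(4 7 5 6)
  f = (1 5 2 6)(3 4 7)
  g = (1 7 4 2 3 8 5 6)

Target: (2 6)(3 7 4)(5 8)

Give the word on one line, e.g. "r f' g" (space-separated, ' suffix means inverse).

g' f r' r'

  after g': (1 6 5 8 3 2 4 7)
  after f: (2 7 5 8 4 3 6)
  after r': (2 4)(3 5 8 6)
  after r': (2 6)(3 7 4)(5 8)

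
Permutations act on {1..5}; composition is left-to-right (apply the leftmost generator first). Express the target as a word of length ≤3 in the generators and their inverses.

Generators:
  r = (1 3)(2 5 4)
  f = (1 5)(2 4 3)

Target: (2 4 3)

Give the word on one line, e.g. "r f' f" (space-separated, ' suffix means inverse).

  after f': (1 5)(2 3 4)
  after f': (2 4 3)

f' f'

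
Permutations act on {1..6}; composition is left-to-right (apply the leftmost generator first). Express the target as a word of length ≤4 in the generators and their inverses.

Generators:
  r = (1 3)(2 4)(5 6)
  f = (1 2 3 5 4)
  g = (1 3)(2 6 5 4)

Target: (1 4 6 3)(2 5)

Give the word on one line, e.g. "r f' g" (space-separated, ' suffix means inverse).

  after f': (1 4 5 3 2)
  after g': (1 5)(2 3 4 6)
  after f: (1 4 6 3)(2 5)

f' g' f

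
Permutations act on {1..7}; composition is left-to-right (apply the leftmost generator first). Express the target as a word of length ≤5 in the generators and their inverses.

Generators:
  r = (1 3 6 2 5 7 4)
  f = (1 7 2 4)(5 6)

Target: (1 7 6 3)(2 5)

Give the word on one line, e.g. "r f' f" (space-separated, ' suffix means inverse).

  after f': (1 4 2 7)(5 6)
  after r': (1 7 4 6 2 5 3)
  after f: (1 2 6 4 5 3 7)
  after r: (1 5 6)(3 4 7)
  after r: (1 7 6 3)(2 5)

f' r' f r r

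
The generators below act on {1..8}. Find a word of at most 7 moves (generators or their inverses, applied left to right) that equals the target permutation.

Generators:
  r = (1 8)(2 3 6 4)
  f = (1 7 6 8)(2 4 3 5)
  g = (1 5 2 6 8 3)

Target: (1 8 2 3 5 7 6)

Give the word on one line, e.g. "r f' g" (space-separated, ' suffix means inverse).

f' r' r' r' f'

  after f': (1 8 6 7)(2 5 3 4)
  after r': (2 5)(3 6 7 8)
  after r': (1 8 2 5 4 6 7)
  after r': (2 5 6 7 8 4 3)
  after f': (1 8 2 3 5 7 6)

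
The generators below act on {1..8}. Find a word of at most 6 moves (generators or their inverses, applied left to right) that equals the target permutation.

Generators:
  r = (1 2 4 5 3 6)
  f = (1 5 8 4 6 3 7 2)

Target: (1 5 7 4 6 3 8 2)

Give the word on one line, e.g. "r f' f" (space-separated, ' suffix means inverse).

r' r' f' r' r'

  after r': (1 6 3 5 4 2)
  after r': (1 3 4)(2 6 5)
  after f': (1 6)(2 4)(3 8 5 7)
  after r': (1 3 8 4)(5 7)
  after r': (1 5 7 4 6 3 8 2)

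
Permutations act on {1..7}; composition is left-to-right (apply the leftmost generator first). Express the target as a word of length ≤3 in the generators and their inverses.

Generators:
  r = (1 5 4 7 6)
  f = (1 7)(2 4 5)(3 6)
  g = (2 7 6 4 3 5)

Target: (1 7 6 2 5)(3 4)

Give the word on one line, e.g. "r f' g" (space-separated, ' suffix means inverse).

  after r': (1 6 7 4 5)
  after g': (1 7 6 2 5)(3 4)

r' g'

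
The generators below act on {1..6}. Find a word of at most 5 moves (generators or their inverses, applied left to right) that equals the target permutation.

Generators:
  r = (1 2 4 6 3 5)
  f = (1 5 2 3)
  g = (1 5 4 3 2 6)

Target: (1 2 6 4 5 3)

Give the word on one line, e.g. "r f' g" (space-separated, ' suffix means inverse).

f r' f'

  after f: (1 5 2 3)
  after r': (1 3 5)(2 6 4)
  after f': (1 2 6 4 5 3)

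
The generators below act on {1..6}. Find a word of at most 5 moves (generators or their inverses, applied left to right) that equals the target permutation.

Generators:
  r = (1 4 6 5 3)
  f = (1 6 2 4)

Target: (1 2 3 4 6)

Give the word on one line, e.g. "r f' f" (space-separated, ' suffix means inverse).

f r' f' r' r'

  after f: (1 6 2 4)
  after r': (1 4 3 5 6 2)
  after f': (1 2 4 3 5)
  after r': (1 2)(3 6 4 5)
  after r': (1 2 3 4 6)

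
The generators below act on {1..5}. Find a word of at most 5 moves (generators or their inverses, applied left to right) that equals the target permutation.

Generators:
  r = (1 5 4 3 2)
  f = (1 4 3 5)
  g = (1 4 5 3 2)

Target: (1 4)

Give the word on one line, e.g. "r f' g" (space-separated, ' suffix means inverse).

f' r' g

  after f': (1 5 3 4)
  after r': (2 3 5 4)
  after g: (1 4)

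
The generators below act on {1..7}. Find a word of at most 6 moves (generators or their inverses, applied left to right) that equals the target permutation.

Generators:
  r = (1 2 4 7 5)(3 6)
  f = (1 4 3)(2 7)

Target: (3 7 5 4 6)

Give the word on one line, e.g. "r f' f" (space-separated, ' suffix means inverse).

  after f: (1 4 3)(2 7)
  after r: (1 7 4 6 3 2 5)
  after r: (1 5 2)(3 4)
  after r: (3 7 5 4 6)

f r r r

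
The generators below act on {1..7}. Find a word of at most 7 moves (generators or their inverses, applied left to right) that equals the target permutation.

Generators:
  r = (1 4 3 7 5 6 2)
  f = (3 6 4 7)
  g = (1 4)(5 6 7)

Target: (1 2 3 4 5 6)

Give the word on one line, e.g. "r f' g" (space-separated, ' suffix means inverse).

r f' r f f

  after r: (1 4 3 7 5 6 2)
  after f': (1 6 2)(3 4 7 5)
  after r: (1 2 4 5 7 6)
  after f: (1 2 7 4 5 3 6)
  after f: (1 2 3 4 5 6)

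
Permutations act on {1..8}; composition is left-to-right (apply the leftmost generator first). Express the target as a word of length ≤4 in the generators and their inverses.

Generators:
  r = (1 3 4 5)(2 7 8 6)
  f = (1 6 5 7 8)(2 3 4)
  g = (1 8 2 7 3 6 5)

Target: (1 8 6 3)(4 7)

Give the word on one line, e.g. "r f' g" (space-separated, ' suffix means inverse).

g f g

  after g: (1 8 2 7 3 6 5)
  after f: (2 8 3 5 6 7 4)
  after g: (1 8 6 3)(4 7)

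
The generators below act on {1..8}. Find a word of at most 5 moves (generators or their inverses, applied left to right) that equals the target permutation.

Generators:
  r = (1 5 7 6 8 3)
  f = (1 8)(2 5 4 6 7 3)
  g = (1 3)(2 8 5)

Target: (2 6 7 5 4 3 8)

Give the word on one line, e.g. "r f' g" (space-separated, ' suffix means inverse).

f' g' f r'

  after f': (1 8)(2 3 7 6 4 5)
  after g': (1 2)(3 7 6 4 8)
  after f: (1 5 4)(2 8)
  after r': (2 6 7 5 4 3 8)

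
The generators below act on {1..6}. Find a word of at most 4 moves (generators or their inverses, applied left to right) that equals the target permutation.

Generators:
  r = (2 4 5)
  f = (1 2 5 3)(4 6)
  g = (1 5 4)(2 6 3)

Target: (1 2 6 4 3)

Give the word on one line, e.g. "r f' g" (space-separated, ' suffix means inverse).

  after r: (2 4 5)
  after f: (1 2 6 4 3)

r f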